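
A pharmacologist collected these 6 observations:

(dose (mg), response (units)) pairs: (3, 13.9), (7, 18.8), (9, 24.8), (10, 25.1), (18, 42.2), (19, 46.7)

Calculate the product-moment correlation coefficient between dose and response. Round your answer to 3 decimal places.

0.993

n = 6, Σx = 66, Σy = 171.5, Σxy = 2294.4, Σx² = 924, Σy² = 5753.43
Sxx = Σx² − (Σx)²/n = 924 − 726 = 198
Sxy = Σxy − (Σx)(Σy)/n = 2294.4 − 1886.5 = 407.9
Syy = Σy² − (Σy)²/n = 5753.43 − 4902.041667 = 851.388333
r = Sxy/√(Sxx·Syy) = 407.9/√(168574.89) = 407.9/410.578726 = 0.993476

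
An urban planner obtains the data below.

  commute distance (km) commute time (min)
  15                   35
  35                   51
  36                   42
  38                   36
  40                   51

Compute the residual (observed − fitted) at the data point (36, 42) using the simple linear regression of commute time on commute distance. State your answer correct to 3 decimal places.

-2.387

n = 5, Σx = 164, Σy = 215, Σxy = 7230, Σx² = 5790
Sxx = Σx² − (Σx)²/n = 5790 − 5379.2 = 410.8
Sxy = Σxy − (Σx)(Σy)/n = 7230 − 7052 = 178
b = Sxy/Sxx = 178/410.8 = 0.433301
a = ȳ − b·x̄ = 43 − 0.433301·32.8 = 28.787731
ŷ(36) = 28.787731 + 0.433301·36 = 44.386563
residual = y − ŷ = 42 − 44.386563 = -2.386563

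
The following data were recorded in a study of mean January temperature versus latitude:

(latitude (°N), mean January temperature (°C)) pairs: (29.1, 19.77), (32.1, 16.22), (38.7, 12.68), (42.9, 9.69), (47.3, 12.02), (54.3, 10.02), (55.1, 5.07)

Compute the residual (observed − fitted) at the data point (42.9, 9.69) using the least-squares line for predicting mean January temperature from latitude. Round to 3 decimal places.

n = 7, Σx = 299.5, Σy = 85.47, Σxy = 3394.375, Σx² = 13437.11
Sxx = Σx² − (Σx)²/n = 13437.11 − 12814.321429 = 622.788571
Sxy = Σxy − (Σx)(Σy)/n = 3394.375 − 3656.895 = -262.52
b = Sxy/Sxx = -262.52/622.788571 = -0.421523
a = ȳ − b·x̄ = 12.21 − (-0.421523)·42.785714 = 30.245183
ŷ(42.9) = 30.245183 + (-0.421523)·42.9 = 12.161826
residual = y − ŷ = 9.69 − 12.161826 = -2.471826

-2.472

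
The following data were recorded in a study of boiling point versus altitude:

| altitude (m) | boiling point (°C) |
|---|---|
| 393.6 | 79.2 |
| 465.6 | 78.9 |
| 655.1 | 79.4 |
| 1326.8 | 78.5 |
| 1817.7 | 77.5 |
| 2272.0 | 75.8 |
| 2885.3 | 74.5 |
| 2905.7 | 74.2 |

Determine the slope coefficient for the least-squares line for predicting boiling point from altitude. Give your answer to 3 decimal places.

n = 8, Σx = 12721.8, Σy = 618, Σxy = 967724.84, Σx² = 27795324.44
Sxx = Σx² − (Σx)²/n = 27795324.44 − 20230524.405 = 7564800.035
Sxy = Σxy − (Σx)(Σy)/n = 967724.84 − 982759.05 = -15034.21
b = Sxy/Sxx = -15034.21/7564800.035 = -0.001987

-0.002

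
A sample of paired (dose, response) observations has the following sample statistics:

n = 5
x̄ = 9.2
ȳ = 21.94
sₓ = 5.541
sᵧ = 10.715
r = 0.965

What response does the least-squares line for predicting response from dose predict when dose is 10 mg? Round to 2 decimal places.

23.43

b = r · sᵧ/sₓ = 0.965 · 10.715/5.541 = 1.866085
a = ȳ − b·x̄ = 21.94 − 1.866085·9.2 = 4.772021
ŷ(10) = a + b·10 = 4.772021 + 1.866085·10 = 23.432868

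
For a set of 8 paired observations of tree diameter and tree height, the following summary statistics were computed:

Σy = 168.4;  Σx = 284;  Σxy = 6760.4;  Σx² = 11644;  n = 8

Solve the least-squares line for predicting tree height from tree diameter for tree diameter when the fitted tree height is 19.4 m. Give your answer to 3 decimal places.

32.205

Sxx = Σx² − (Σx)²/n = 11644 − 10082 = 1562
Sxy = Σxy − (Σx)(Σy)/n = 6760.4 − 5978.2 = 782.2
b = Sxy/Sxx = 782.2/1562 = 0.500768
a = ȳ − b·x̄ = 21.05 − 0.500768·35.5 = 3.272727
Set a + b·x = 19.4: x = (19.4 − 3.272727) / 0.500768 = 32.205063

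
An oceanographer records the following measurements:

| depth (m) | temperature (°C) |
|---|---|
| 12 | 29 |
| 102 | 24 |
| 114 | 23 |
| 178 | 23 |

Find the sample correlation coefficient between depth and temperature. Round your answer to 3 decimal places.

n = 4, Σx = 406, Σy = 99, Σxy = 9512, Σx² = 55228, Σy² = 2475
Sxx = Σx² − (Σx)²/n = 55228 − 41209 = 14019
Sxy = Σxy − (Σx)(Σy)/n = 9512 − 10048.5 = -536.5
Syy = Σy² − (Σy)²/n = 2475 − 2450.25 = 24.75
r = Sxy/√(Sxx·Syy) = -536.5/√(346970.25) = -536.5/589.041807 = -0.910801

-0.911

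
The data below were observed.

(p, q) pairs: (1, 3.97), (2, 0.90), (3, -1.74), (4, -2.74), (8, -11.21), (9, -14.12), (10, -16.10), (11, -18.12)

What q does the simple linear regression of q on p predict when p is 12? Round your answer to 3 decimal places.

n = 8, Σx = 48, Σy = -59.16, Σxy = -587.49, Σx² = 396
Sxx = Σx² − (Σx)²/n = 396 − 288 = 108
Sxy = Σxy − (Σx)(Σy)/n = -587.49 − (-354.96) = -232.53
b = Sxy/Sxx = -232.53/108 = -2.153056
a = ȳ − b·x̄ = -7.395 − (-2.153056)·6 = 5.523333
ŷ(12) = a + b·12 = 5.523333 + (-2.153056)·12 = -20.313333

-20.313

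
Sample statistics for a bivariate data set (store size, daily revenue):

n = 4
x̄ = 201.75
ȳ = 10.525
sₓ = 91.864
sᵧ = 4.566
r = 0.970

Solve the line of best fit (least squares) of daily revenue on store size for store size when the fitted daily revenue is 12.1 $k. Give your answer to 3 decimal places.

234.418

b = r · sᵧ/sₓ = 0.97 · 4.566/91.864 = 0.048213
a = ȳ − b·x̄ = 10.525 − 0.048213·201.75 = 0.798069
Set a + b·x = 12.1: x = (12.1 − 0.798069) / 0.048213 = 234.417678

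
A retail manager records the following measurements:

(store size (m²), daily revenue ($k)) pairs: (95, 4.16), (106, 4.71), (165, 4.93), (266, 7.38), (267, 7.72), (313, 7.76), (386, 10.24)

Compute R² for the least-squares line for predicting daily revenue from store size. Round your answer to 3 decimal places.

0.962

n = 7, Σx = 1598, Σy = 46.9, Σxy = 12113.75, Σx² = 436496, Σy² = 342.9326
Sxx = Σx² − (Σx)²/n = 436496 − 364800.571429 = 71695.428571
Sxy = Σxy − (Σx)(Σy)/n = 12113.75 − 10706.6 = 1407.15
Syy = Σy² − (Σy)²/n = 342.9326 − 314.23 = 28.7026
R² = Sxy²/(Sxx·Syy) = (1407.15)²/(71695.428571·28.7026) = 0.962206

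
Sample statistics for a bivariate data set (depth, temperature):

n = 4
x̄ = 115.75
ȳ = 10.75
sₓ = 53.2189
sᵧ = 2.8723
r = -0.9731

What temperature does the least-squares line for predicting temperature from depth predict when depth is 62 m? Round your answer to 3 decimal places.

b = r · sᵧ/sₓ = -0.9731 · 2.8723/53.2189 = -0.052520
a = ȳ − b·x̄ = 10.75 − (-0.052520)·115.75 = 16.829143
ŷ(62) = a + b·62 = 16.829143 + (-0.052520)·62 = 13.572928

13.573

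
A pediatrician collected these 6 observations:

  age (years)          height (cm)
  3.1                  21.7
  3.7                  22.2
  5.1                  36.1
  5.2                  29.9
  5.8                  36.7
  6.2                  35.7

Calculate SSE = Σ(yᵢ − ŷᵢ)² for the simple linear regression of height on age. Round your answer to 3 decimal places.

34.468

n = 6, Σx = 29.1, Σy = 182.3, Σxy = 923.2, Σx² = 148.43, Σy² = 5782.33
Sxx = Σx² − (Σx)²/n = 148.43 − 141.135 = 7.295
Sxy = Σxy − (Σx)(Σy)/n = 923.2 − 884.155 = 39.045
Syy = Σy² − (Σy)²/n = 5782.33 − 5538.881667 = 243.448333
b = Sxy/Sxx = 39.045/7.295 = 5.352296
SSE = Syy − b·Sxy = 243.448333 − 5.352296·39.045 = 34.467932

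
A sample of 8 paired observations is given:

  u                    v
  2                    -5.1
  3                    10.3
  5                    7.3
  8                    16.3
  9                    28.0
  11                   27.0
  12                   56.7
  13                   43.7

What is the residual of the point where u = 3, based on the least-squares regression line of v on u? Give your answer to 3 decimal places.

8.833

n = 8, Σx = 63, Σy = 184.2, Σxy = 1985.1, Σx² = 617
Sxx = Σx² − (Σx)²/n = 617 − 496.125 = 120.875
Sxy = Σxy − (Σx)(Σy)/n = 1985.1 − 1450.575 = 534.525
b = Sxy/Sxx = 534.525/120.875 = 4.422130
a = ȳ − b·x̄ = 23.025 − 4.422130·7.875 = -11.799276
ŷ(3) = -11.799276 + 4.422130·3 = 1.467115
residual = y − ŷ = 10.3 − 1.467115 = 8.832885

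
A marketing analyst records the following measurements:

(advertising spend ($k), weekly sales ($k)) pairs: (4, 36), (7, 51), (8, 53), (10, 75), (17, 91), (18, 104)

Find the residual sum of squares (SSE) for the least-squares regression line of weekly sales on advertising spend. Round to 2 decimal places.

151.75

n = 6, Σx = 64, Σy = 410, Σxy = 5094, Σx² = 842, Σy² = 31428
Sxx = Σx² − (Σx)²/n = 842 − 682.666667 = 159.333333
Sxy = Σxy − (Σx)(Σy)/n = 5094 − 4373.333333 = 720.666667
Syy = Σy² − (Σy)²/n = 31428 − 28016.666667 = 3411.333333
b = Sxy/Sxx = 720.666667/159.333333 = 4.523013
SSE = Syy − b·Sxy = 3411.333333 − 4.523013·720.666667 = 151.748954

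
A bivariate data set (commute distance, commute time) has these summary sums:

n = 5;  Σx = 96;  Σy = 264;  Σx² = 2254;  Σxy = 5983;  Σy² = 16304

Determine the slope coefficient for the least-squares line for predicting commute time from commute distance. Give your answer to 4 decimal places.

2.2254

Sxx = Σx² − (Σx)²/n = 2254 − 1843.2 = 410.8
Sxy = Σxy − (Σx)(Σy)/n = 5983 − 5068.8 = 914.2
b = Sxy/Sxx = 914.2/410.8 = 2.225414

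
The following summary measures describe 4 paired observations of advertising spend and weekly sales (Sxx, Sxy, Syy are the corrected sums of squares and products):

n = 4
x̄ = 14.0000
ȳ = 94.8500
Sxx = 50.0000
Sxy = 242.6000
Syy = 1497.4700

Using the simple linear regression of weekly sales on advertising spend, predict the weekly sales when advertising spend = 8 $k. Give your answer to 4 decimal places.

b = Sxy/Sxx = 242.6/50 = 4.852
a = ȳ − b·x̄ = 94.85 − 4.852·14 = 26.922
ŷ(8) = a + b·8 = 26.922 + 4.852·8 = 65.738

65.7380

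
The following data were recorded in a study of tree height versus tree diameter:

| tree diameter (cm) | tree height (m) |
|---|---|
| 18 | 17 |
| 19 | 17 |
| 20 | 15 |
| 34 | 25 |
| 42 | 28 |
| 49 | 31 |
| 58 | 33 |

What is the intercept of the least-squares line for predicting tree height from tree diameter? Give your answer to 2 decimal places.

n = 7, Σx = 240, Σy = 166, Σxy = 6388, Σx² = 9770
Sxx = Σx² − (Σx)²/n = 9770 − 8228.571429 = 1541.428571
Sxy = Σxy − (Σx)(Σy)/n = 6388 − 5691.428571 = 696.571429
b = Sxy/Sxx = 696.571429/1541.428571 = 0.451900
a = ȳ − b·x̄ = 23.714286 − 0.451900·34.285714 = 8.220575

8.22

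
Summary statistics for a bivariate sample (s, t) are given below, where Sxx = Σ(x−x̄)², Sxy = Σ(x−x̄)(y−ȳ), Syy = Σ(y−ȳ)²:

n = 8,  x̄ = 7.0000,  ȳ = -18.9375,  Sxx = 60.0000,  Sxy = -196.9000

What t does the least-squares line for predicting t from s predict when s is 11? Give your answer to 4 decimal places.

-32.0642

b = Sxy/Sxx = -196.9/60 = -3.281667
a = ȳ − b·x̄ = -18.9375 − (-3.281667)·7 = 4.034167
ŷ(11) = a + b·11 = 4.034167 + (-3.281667)·11 = -32.064167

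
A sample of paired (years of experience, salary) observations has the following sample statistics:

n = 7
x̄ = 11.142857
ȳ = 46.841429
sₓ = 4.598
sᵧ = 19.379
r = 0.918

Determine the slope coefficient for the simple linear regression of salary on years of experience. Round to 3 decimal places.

3.869

b = r · sᵧ/sₓ = 0.918 · 19.379/4.598 = 3.869057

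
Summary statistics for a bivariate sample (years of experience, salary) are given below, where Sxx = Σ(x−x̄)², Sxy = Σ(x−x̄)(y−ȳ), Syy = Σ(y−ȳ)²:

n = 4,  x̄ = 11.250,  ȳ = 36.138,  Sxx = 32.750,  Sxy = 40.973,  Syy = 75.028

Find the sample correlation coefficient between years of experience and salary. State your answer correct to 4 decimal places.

0.8266

r = Sxy/√(Sxx·Syy) = 40.973/√(2457.167) = 40.973/49.569819 = 0.826571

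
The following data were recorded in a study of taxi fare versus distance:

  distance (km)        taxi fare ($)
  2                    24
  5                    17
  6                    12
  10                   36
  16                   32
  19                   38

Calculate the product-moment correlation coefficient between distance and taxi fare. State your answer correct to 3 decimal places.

n = 6, Σx = 58, Σy = 159, Σxy = 1799, Σx² = 782, Σy² = 4773
Sxx = Σx² − (Σx)²/n = 782 − 560.666667 = 221.333333
Sxy = Σxy − (Σx)(Σy)/n = 1799 − 1537 = 262
Syy = Σy² − (Σy)²/n = 4773 − 4213.5 = 559.5
r = Sxy/√(Sxx·Syy) = 262/√(123836) = 262/351.903396 = 0.744523

0.745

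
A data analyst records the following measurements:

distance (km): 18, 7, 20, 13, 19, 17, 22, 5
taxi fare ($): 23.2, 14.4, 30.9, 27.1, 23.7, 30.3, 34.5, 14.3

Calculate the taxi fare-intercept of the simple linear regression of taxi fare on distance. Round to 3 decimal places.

n = 8, Σx = 121, Σy = 198.4, Σxy = 3284.6, Σx² = 2101
Sxx = Σx² − (Σx)²/n = 2101 − 1830.125 = 270.875
Sxy = Σxy − (Σx)(Σy)/n = 3284.6 − 3000.8 = 283.8
b = Sxy/Sxx = 283.8/270.875 = 1.047716
a = ȳ − b·x̄ = 24.8 − 1.047716·15.125 = 8.953299

8.953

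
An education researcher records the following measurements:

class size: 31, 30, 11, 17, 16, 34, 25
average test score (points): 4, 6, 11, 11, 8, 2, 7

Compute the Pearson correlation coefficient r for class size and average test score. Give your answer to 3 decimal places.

n = 7, Σx = 164, Σy = 49, Σxy = 983, Σx² = 4308, Σy² = 411
Sxx = Σx² − (Σx)²/n = 4308 − 3842.285714 = 465.714286
Sxy = Σxy − (Σx)(Σy)/n = 983 − 1148 = -165
Syy = Σy² − (Σy)²/n = 411 − 343 = 68
r = Sxy/√(Sxx·Syy) = -165/√(31668.571429) = -165/177.956656 = -0.927192

-0.927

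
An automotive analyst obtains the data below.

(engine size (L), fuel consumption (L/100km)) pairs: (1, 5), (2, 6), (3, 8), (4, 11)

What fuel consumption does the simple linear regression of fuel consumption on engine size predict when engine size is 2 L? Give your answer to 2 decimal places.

n = 4, Σx = 10, Σy = 30, Σxy = 85, Σx² = 30
Sxx = Σx² − (Σx)²/n = 30 − 25 = 5
Sxy = Σxy − (Σx)(Σy)/n = 85 − 75 = 10
b = Sxy/Sxx = 10/5 = 2
a = ȳ − b·x̄ = 7.5 − 2·2.5 = 2.5
ŷ(2) = a + b·2 = 2.5 + 2·2 = 6.5

6.50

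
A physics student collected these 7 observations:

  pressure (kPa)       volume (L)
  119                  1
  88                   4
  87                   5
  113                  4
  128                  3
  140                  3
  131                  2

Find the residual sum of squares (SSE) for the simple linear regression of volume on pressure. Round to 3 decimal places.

6.245

n = 7, Σx = 806, Σy = 22, Σxy = 2424, Σx² = 95388, Σy² = 80
Sxx = Σx² − (Σx)²/n = 95388 − 92805.142857 = 2582.857143
Sxy = Σxy − (Σx)(Σy)/n = 2424 − 2533.142857 = -109.142857
Syy = Σy² − (Σy)²/n = 80 − 69.142857 = 10.857143
b = Sxy/Sxx = -109.142857/2582.857143 = -0.042257
SSE = Syy − b·Sxy = 10.857143 − (-0.042257)·(-109.142857) = 6.245133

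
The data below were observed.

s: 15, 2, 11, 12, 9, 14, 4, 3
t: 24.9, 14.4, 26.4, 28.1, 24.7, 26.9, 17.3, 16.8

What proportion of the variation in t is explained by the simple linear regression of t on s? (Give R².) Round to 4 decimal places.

0.8541

n = 8, Σx = 70, Σy = 179.5, Σxy = 1748.4, Σx² = 796, Σy² = 4229.17
Sxx = Σx² − (Σx)²/n = 796 − 612.5 = 183.5
Sxy = Σxy − (Σx)(Σy)/n = 1748.4 − 1570.625 = 177.775
Syy = Σy² − (Σy)²/n = 4229.17 − 4027.53125 = 201.63875
R² = Sxy²/(Sxx·Syy) = (177.775)²/(183.5·201.63875) = 0.854144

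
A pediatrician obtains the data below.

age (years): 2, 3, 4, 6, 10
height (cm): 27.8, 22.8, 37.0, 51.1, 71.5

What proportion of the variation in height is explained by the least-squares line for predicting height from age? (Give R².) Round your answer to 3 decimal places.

n = 5, Σx = 25, Σy = 210.2, Σxy = 1293.6, Σx² = 165, Σy² = 10385.14
Sxx = Σx² − (Σx)²/n = 165 − 125 = 40
Sxy = Σxy − (Σx)(Σy)/n = 1293.6 − 1051 = 242.6
Syy = Σy² − (Σy)²/n = 10385.14 − 8836.808 = 1548.332
R² = Sxy²/(Sxx·Syy) = (242.6)²/(40·1548.332) = 0.950293

0.950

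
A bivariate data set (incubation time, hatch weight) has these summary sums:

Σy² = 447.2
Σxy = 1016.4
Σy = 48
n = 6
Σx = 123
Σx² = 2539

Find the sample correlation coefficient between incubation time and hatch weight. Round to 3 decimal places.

0.974

Sxx = Σx² − (Σx)²/n = 2539 − 2521.5 = 17.5
Sxy = Σxy − (Σx)(Σy)/n = 1016.4 − 984 = 32.4
Syy = Σy² − (Σy)²/n = 447.2 − 384 = 63.2
r = Sxy/√(Sxx·Syy) = 32.4/√(1106) = 32.4/33.256578 = 0.974243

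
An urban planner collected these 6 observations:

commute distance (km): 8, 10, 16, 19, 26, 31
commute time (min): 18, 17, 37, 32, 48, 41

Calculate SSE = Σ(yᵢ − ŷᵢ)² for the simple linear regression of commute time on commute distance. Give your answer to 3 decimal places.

173.128

n = 6, Σx = 110, Σy = 193, Σxy = 4033, Σx² = 2418, Σy² = 6991
Sxx = Σx² − (Σx)²/n = 2418 − 2016.666667 = 401.333333
Sxy = Σxy − (Σx)(Σy)/n = 4033 − 3538.333333 = 494.666667
Syy = Σy² − (Σy)²/n = 6991 − 6208.166667 = 782.833333
b = Sxy/Sxx = 494.666667/401.333333 = 1.232558
SSE = Syy − b·Sxy = 782.833333 − 1.232558·494.666667 = 173.127907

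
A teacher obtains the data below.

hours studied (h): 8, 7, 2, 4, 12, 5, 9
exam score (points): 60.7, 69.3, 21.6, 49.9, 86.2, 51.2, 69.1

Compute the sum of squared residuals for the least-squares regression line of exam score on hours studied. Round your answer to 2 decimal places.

275.73

n = 7, Σx = 47, Σy = 408, Σxy = 3125.8, Σx² = 383, Σy² = 26270.24
Sxx = Σx² − (Σx)²/n = 383 − 315.571429 = 67.428571
Sxy = Σxy − (Σx)(Σy)/n = 3125.8 − 2739.428571 = 386.371429
Syy = Σy² − (Σy)²/n = 26270.24 − 23780.571429 = 2489.668571
b = Sxy/Sxx = 386.371429/67.428571 = 5.730085
SSE = Syy − b·Sxy = 2489.668571 − 5.730085·386.371429 = 275.727542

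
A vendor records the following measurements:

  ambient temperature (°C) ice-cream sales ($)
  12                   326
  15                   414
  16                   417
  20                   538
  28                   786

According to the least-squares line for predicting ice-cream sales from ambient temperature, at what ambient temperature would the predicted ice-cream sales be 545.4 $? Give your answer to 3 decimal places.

n = 5, Σx = 91, Σy = 2481, Σxy = 49562, Σx² = 1809
Sxx = Σx² − (Σx)²/n = 1809 − 1656.2 = 152.8
Sxy = Σxy − (Σx)(Σy)/n = 49562 − 45154.2 = 4407.8
b = Sxy/Sxx = 4407.8/152.8 = 28.846859
a = ȳ − b·x̄ = 496.2 − 28.846859·18.2 = -28.812827
Set a + b·x = 545.4: x = (545.4 − (-28.812827)) / 28.846859 = 19.905558

19.906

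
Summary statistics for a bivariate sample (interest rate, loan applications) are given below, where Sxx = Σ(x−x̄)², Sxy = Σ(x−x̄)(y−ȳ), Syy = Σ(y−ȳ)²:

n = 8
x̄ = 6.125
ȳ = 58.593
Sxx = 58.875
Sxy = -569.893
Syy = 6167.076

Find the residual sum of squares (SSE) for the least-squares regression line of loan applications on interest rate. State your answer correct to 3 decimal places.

650.676

b = Sxy/Sxx = -569.893/58.875 = -9.679711
SSE = Syy − b·Sxy = 6167.076 − (-9.679711)·(-569.893) = 650.676315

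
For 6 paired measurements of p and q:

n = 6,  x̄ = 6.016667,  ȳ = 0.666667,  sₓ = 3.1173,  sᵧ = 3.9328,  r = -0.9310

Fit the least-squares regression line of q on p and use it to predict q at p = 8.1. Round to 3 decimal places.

b = r · sᵧ/sₓ = -0.931 · 3.9328/3.1173 = -1.174554
a = ȳ − b·x̄ = 0.666667 − (-1.174554)·6.016667 = 7.733567
ŷ(8.1) = a + b·8.1 = 7.733567 + (-1.174554)·8.1 = -1.780320

-1.780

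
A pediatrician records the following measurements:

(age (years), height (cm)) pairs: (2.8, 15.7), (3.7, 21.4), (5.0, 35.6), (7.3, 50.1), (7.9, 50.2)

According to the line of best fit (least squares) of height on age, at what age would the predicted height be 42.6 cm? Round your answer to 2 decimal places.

6.47

n = 5, Σx = 26.7, Σy = 173, Σxy = 1063.45, Σx² = 162.23
Sxx = Σx² − (Σx)²/n = 162.23 − 142.578 = 19.652
Sxy = Σxy − (Σx)(Σy)/n = 1063.45 − 923.82 = 139.63
b = Sxy/Sxx = 139.63/19.652 = 7.105129
a = ȳ − b·x̄ = 34.6 − 7.105129·5.34 = -3.341390
Set a + b·x = 42.6: x = (42.6 − (-3.341390)) / 7.105129 = 6.465947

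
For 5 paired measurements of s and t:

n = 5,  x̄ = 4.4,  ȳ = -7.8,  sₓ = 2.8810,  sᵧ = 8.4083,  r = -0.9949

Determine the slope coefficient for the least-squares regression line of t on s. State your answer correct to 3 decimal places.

-2.904

b = r · sᵧ/sₓ = -0.9949 · 8.4083/2.881 = -2.903651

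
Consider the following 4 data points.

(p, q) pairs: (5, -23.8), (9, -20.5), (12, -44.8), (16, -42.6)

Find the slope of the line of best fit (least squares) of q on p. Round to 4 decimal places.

-2.1515

n = 4, Σx = 42, Σy = -131.7, Σxy = -1522.7, Σx² = 506
Sxx = Σx² − (Σx)²/n = 506 − 441 = 65
Sxy = Σxy − (Σx)(Σy)/n = -1522.7 − (-1382.85) = -139.85
b = Sxy/Sxx = -139.85/65 = -2.151538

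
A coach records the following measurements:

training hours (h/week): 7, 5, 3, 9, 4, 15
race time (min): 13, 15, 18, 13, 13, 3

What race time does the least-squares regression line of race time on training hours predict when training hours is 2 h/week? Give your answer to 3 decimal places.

n = 6, Σx = 43, Σy = 75, Σxy = 434, Σx² = 405
Sxx = Σx² − (Σx)²/n = 405 − 308.166667 = 96.833333
Sxy = Σxy − (Σx)(Σy)/n = 434 − 537.5 = -103.5
b = Sxy/Sxx = -103.5/96.833333 = -1.068847
a = ȳ − b·x̄ = 12.5 − (-1.068847)·7.166667 = 20.160069
ŷ(2) = a + b·2 = 20.160069 + (-1.068847)·2 = 18.022375

18.022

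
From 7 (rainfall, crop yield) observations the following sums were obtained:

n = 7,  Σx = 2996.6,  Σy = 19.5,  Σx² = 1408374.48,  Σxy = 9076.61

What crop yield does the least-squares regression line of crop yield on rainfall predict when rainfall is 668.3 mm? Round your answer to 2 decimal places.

Sxx = Σx² − (Σx)²/n = 1408374.48 − 1282801.651429 = 125572.828571
Sxy = Σxy − (Σx)(Σy)/n = 9076.61 − 8347.671429 = 728.938571
b = Sxy/Sxx = 728.938571/125572.828571 = 0.005805
a = ȳ − b·x̄ = 2.785714 − 0.005805·428.085714 = 0.300717
ŷ(668.3) = a + b·668.3 = 0.300717 + 0.005805·668.3 = 4.180136

4.18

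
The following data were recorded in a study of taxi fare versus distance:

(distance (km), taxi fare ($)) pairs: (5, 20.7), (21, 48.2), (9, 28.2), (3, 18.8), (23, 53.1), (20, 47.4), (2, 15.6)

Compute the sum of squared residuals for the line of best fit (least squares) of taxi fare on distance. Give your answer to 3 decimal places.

n = 7, Σx = 83, Σy = 232, Σxy = 3626.4, Σx² = 1489, Σy² = 9210.14
Sxx = Σx² − (Σx)²/n = 1489 − 984.142857 = 504.857143
Sxy = Σxy − (Σx)(Σy)/n = 3626.4 − 2750.857143 = 875.542857
Syy = Σy² − (Σy)²/n = 9210.14 − 7689.142857 = 1520.997143
b = Sxy/Sxx = 875.542857/504.857143 = 1.734239
SSE = Syy − b·Sxy = 1520.997143 − 1.734239·875.542857 = 2.596729

2.597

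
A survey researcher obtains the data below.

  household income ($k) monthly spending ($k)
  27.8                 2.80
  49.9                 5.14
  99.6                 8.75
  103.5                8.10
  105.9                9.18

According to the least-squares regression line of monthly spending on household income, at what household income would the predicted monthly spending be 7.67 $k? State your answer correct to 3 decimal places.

89.053

n = 5, Σx = 386.7, Σy = 33.97, Σxy = 3016.338, Σx² = 35110.07
Sxx = Σx² − (Σx)²/n = 35110.07 − 29907.378 = 5202.692
Sxy = Σxy − (Σx)(Σy)/n = 3016.338 − 2627.2398 = 389.0982
b = Sxy/Sxx = 389.0982/5202.692 = 0.074788
a = ȳ − b·x̄ = 6.794 − 0.074788·77.34 = 1.009907
Set a + b·x = 7.67: x = (7.67 − 1.009907) / 0.074788 = 89.053131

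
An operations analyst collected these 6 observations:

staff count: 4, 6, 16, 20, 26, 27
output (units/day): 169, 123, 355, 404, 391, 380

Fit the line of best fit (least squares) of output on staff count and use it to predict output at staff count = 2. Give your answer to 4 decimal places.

n = 6, Σx = 99, Σy = 1822, Σxy = 35600, Σx² = 2113
Sxx = Σx² − (Σx)²/n = 2113 − 1633.5 = 479.5
Sxy = Σxy − (Σx)(Σy)/n = 35600 − 30063 = 5537
b = Sxy/Sxx = 5537/479.5 = 11.547445
a = ȳ − b·x̄ = 303.666667 − 11.547445·16.5 = 113.133820
ŷ(2) = a + b·2 = 113.133820 + 11.547445·2 = 136.228710

136.2287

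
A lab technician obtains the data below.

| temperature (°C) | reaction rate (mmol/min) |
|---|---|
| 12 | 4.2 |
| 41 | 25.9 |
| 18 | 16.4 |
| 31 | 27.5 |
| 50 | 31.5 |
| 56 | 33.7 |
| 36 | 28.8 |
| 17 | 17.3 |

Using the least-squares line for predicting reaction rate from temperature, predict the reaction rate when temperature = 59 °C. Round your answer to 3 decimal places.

37.799

n = 8, Σx = 261, Σy = 185.3, Σxy = 7053.1, Σx² = 10331
Sxx = Σx² − (Σx)²/n = 10331 − 8515.125 = 1815.875
Sxy = Σxy − (Σx)(Σy)/n = 7053.1 − 6045.4125 = 1007.6875
b = Sxy/Sxx = 1007.6875/1815.875 = 0.554932
a = ȳ − b·x̄ = 23.1625 − 0.554932·32.625 = 5.057837
ŷ(59) = a + b·59 = 5.057837 + 0.554932·59 = 37.798837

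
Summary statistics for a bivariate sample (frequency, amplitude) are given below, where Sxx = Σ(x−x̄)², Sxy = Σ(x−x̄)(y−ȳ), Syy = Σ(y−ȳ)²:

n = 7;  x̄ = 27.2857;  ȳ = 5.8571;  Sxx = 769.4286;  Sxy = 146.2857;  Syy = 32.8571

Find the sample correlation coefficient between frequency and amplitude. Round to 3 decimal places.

0.920

r = Sxy/√(Sxx·Syy) = 146.2857/√(25281.192453) = 146.2857/159.000605 = 0.920032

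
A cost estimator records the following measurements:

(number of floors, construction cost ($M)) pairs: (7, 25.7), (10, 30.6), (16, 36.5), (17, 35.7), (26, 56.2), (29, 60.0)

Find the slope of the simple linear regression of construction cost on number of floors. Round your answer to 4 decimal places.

1.5950

n = 6, Σx = 105, Σy = 244.7, Σxy = 4878, Σx² = 2211
Sxx = Σx² − (Σx)²/n = 2211 − 1837.5 = 373.5
Sxy = Σxy − (Σx)(Σy)/n = 4878 − 4282.25 = 595.75
b = Sxy/Sxx = 595.75/373.5 = 1.595047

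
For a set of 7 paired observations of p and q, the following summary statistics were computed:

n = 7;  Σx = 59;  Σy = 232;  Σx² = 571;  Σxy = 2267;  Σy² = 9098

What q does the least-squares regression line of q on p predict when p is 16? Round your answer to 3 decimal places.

65.145

Sxx = Σx² − (Σx)²/n = 571 − 497.285714 = 73.714286
Sxy = Σxy − (Σx)(Σy)/n = 2267 − 1955.428571 = 311.571429
b = Sxy/Sxx = 311.571429/73.714286 = 4.226744
a = ȳ − b·x̄ = 33.142857 − 4.226744·8.428571 = -2.482558
ŷ(16) = a + b·16 = -2.482558 + 4.226744·16 = 65.145349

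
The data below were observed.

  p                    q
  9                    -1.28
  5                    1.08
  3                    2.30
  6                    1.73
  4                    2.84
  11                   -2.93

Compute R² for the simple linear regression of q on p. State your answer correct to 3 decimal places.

n = 6, Σx = 38, Σy = 3.74, Σxy = -9.71, Σx² = 288, Σy² = 27.7382
Sxx = Σx² − (Σx)²/n = 288 − 240.666667 = 47.333333
Sxy = Σxy − (Σx)(Σy)/n = -9.71 − 23.686667 = -33.396667
Syy = Σy² − (Σy)²/n = 27.7382 − 2.331267 = 25.406933
R² = Sxy²/(Sxx·Syy) = (-33.396667)²/(47.333333·25.406933) = 0.927442

0.927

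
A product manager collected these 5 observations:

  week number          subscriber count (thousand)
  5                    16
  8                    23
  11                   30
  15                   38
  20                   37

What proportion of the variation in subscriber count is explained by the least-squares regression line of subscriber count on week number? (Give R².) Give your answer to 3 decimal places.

n = 5, Σx = 59, Σy = 144, Σxy = 1904, Σx² = 835, Σy² = 4498
Sxx = Σx² − (Σx)²/n = 835 − 696.2 = 138.8
Sxy = Σxy − (Σx)(Σy)/n = 1904 − 1699.2 = 204.8
Syy = Σy² − (Σy)²/n = 4498 − 4147.2 = 350.8
R² = Sxy²/(Sxx·Syy) = (204.8)²/(138.8·350.8) = 0.861412

0.861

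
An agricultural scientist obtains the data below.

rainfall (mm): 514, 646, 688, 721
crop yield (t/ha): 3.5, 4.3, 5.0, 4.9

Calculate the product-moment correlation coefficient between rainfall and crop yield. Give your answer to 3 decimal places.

n = 4, Σx = 2569, Σy = 17.7, Σxy = 11549.7, Σx² = 1674697, Σy² = 79.75
Sxx = Σx² − (Σx)²/n = 1674697 − 1649940.25 = 24756.75
Sxy = Σxy − (Σx)(Σy)/n = 11549.7 − 11367.825 = 181.875
Syy = Σy² − (Σy)²/n = 79.75 − 78.3225 = 1.4275
r = Sxy/√(Sxx·Syy) = 181.875/√(35340.260625) = 181.875/187.990055 = 0.967471

0.967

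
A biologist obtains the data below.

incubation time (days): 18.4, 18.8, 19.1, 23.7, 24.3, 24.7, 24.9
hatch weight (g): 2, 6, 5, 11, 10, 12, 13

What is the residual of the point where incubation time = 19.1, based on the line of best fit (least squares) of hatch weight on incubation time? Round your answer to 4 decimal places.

0.3025

n = 7, Σx = 153.9, Σy = 59, Σxy = 1368.9, Σx² = 3439.09
Sxx = Σx² − (Σx)²/n = 3439.09 − 3383.601429 = 55.488571
Sxy = Σxy − (Σx)(Σy)/n = 1368.9 − 1297.157143 = 71.742857
b = Sxy/Sxx = 71.742857/55.488571 = 1.292930
a = ȳ − b·x̄ = 8.428571 − 1.292930·21.985714 = -19.997425
ŷ(19.1) = -19.997425 + 1.292930·19.1 = 4.697544
residual = y − ŷ = 5 − 4.697544 = 0.302456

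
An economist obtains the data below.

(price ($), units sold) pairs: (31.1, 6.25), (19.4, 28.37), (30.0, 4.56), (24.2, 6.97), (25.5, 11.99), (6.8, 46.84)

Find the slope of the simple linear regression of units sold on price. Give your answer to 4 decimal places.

n = 6, Σx = 137, Σy = 104.98, Σxy = 1674.484, Σx² = 3525.7
Sxx = Σx² − (Σx)²/n = 3525.7 − 3128.166667 = 397.533333
Sxy = Σxy − (Σx)(Σy)/n = 1674.484 − 2397.043333 = -722.559333
b = Sxy/Sxx = -722.559333/397.533333 = -1.817607

-1.8176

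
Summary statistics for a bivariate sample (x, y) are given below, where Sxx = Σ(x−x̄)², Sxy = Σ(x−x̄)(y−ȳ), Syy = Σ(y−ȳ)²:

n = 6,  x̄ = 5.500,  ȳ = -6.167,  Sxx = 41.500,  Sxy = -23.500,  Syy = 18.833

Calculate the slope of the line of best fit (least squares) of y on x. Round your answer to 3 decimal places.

-0.566

b = Sxy/Sxx = -23.5/41.5 = -0.566265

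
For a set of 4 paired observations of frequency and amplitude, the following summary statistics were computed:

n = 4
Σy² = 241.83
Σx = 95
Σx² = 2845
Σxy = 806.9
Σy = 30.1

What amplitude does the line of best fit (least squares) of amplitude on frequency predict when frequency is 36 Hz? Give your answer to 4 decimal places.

Sxx = Σx² − (Σx)²/n = 2845 − 2256.25 = 588.75
Sxy = Σxy − (Σx)(Σy)/n = 806.9 − 714.875 = 92.025
b = Sxy/Sxx = 92.025/588.75 = 0.156306
a = ȳ − b·x̄ = 7.525 − 0.156306·23.75 = 3.812739
ŷ(36) = a + b·36 = 3.812739 + 0.156306·36 = 9.439745

9.4397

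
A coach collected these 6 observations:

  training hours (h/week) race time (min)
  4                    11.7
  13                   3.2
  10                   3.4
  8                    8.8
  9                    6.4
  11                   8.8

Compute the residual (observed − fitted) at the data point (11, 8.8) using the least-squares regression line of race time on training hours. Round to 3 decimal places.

n = 6, Σx = 55, Σy = 42.3, Σxy = 347.2, Σx² = 551
Sxx = Σx² − (Σx)²/n = 551 − 504.166667 = 46.833333
Sxy = Σxy − (Σx)(Σy)/n = 347.2 − 387.75 = -40.55
b = Sxy/Sxx = -40.55/46.833333 = -0.865836
a = ȳ − b·x̄ = 7.05 − (-0.865836)·9.166667 = 14.986833
ŷ(11) = 14.986833 + (-0.865836)·11 = 5.462633
residual = y − ŷ = 8.8 − 5.462633 = 3.337367

3.337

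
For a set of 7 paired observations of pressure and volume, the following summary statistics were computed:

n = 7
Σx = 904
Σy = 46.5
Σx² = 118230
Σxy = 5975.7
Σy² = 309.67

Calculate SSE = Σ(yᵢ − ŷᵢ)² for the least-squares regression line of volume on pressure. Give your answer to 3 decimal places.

Sxx = Σx² − (Σx)²/n = 118230 − 116745.142857 = 1484.857143
Sxy = Σxy − (Σx)(Σy)/n = 5975.7 − 6005.142857 = -29.442857
Syy = Σy² − (Σy)²/n = 309.67 − 308.892857 = 0.777143
b = Sxy/Sxx = -29.442857/1484.857143 = -0.019829
SSE = Syy − b·Sxy = 0.777143 − (-0.019829)·(-29.442857) = 0.193328

0.193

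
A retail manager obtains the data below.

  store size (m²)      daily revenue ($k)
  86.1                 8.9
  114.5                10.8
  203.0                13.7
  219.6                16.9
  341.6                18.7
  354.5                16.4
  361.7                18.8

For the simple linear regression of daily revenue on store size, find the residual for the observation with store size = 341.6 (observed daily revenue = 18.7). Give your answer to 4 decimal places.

0.6555

n = 7, Σx = 1681, Σy = 104.2, Σxy = 27496.91, Σx² = 483144.32
Sxx = Σx² − (Σx)²/n = 483144.32 − 403680.142857 = 79464.177143
Sxy = Σxy − (Σx)(Σy)/n = 27496.91 − 25022.885714 = 2474.024286
b = Sxy/Sxx = 2474.024286/79464.177143 = 0.031134
a = ȳ − b·x̄ = 14.885714 − 0.031134·240.142857 = 7.409147
ŷ(341.6) = 7.409147 + 0.031134·341.6 = 18.044464
residual = y − ŷ = 18.7 − 18.044464 = 0.655536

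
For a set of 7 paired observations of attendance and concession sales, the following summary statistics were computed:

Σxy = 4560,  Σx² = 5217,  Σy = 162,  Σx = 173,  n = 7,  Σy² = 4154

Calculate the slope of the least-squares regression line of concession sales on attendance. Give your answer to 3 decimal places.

Sxx = Σx² − (Σx)²/n = 5217 − 4275.571429 = 941.428571
Sxy = Σxy − (Σx)(Σy)/n = 4560 − 4003.714286 = 556.285714
b = Sxy/Sxx = 556.285714/941.428571 = 0.590895

0.591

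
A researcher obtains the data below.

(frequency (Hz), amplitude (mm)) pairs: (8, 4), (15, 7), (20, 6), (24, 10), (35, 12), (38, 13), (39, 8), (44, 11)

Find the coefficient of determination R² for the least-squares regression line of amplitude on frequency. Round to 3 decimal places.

0.642

n = 8, Σx = 223, Σy = 71, Σxy = 2207, Σx² = 7391, Σy² = 699
Sxx = Σx² − (Σx)²/n = 7391 − 6216.125 = 1174.875
Sxy = Σxy − (Σx)(Σy)/n = 2207 − 1979.125 = 227.875
Syy = Σy² − (Σy)²/n = 699 − 630.125 = 68.875
R² = Sxy²/(Sxx·Syy) = (227.875)²/(1174.875·68.875) = 0.641712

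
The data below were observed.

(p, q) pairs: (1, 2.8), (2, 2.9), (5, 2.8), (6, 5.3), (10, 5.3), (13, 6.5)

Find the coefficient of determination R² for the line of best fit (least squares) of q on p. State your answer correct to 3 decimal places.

0.816

n = 6, Σx = 37, Σy = 25.6, Σxy = 191.9, Σx² = 335, Σy² = 122.52
Sxx = Σx² − (Σx)²/n = 335 − 228.166667 = 106.833333
Sxy = Σxy − (Σx)(Σy)/n = 191.9 − 157.866667 = 34.033333
Syy = Σy² − (Σy)²/n = 122.52 − 109.226667 = 13.293333
R² = Sxy²/(Sxx·Syy) = (34.033333)²/(106.833333·13.293333) = 0.815583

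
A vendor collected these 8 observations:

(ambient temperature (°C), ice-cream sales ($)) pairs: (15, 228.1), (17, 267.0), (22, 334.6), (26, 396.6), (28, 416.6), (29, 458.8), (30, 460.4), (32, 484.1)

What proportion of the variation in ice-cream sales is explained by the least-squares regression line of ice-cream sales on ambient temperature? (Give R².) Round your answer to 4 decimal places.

n = 8, Σx = 199, Σy = 3046.2, Σxy = 79906.5, Σx² = 5223, Σy² = 1222941.3
Sxx = Σx² − (Σx)²/n = 5223 − 4950.125 = 272.875
Sxy = Σxy − (Σx)(Σy)/n = 79906.5 − 75774.225 = 4132.275
Syy = Σy² − (Σy)²/n = 1222941.3 − 1159916.805 = 63024.495
R² = Sxy²/(Sxx·Syy) = (4132.275)²/(272.875·63024.495) = 0.992900

0.9929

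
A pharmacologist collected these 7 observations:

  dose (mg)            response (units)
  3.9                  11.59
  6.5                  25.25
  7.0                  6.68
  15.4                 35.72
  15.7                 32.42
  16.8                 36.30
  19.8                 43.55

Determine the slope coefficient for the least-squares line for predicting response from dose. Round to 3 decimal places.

n = 7, Σx = 85.1, Σy = 191.51, Σxy = 2787.298, Σx² = 1264.39
Sxx = Σx² − (Σx)²/n = 1264.39 − 1034.572857 = 229.817143
Sxy = Σxy − (Σx)(Σy)/n = 2787.298 − 2328.214429 = 459.083571
b = Sxy/Sxx = 459.083571/229.817143 = 1.997604

1.998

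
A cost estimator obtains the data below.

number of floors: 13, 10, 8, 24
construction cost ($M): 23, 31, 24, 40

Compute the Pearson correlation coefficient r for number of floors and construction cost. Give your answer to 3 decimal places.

n = 4, Σx = 55, Σy = 118, Σxy = 1761, Σx² = 909, Σy² = 3666
Sxx = Σx² − (Σx)²/n = 909 − 756.25 = 152.75
Sxy = Σxy − (Σx)(Σy)/n = 1761 − 1622.5 = 138.5
Syy = Σy² − (Σy)²/n = 3666 − 3481 = 185
r = Sxy/√(Sxx·Syy) = 138.5/√(28258.75) = 138.5/168.103391 = 0.823898

0.824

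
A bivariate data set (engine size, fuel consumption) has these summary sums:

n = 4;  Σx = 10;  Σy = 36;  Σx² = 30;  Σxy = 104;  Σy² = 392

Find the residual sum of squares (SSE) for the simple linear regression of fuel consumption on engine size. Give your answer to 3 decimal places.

Sxx = Σx² − (Σx)²/n = 30 − 25 = 5
Sxy = Σxy − (Σx)(Σy)/n = 104 − 90 = 14
Syy = Σy² − (Σy)²/n = 392 − 324 = 68
b = Sxy/Sxx = 14/5 = 2.8
SSE = Syy − b·Sxy = 68 − 2.8·14 = 28.8

28.800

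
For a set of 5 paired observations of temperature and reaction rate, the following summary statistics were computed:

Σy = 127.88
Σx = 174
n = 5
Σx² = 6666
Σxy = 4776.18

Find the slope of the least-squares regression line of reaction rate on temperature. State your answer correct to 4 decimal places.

0.5337

Sxx = Σx² − (Σx)²/n = 6666 − 6055.2 = 610.8
Sxy = Σxy − (Σx)(Σy)/n = 4776.18 − 4450.224 = 325.956
b = Sxy/Sxx = 325.956/610.8 = 0.533654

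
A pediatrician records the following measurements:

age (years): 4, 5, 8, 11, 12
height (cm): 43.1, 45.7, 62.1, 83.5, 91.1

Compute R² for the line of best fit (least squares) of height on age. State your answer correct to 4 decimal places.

0.9902

n = 5, Σx = 40, Σy = 325.5, Σxy = 2909.4, Σx² = 370, Σy² = 23073.97
Sxx = Σx² − (Σx)²/n = 370 − 320 = 50
Sxy = Σxy − (Σx)(Σy)/n = 2909.4 − 2604 = 305.4
Syy = Σy² − (Σy)²/n = 23073.97 − 21190.05 = 1883.92
R² = Sxy²/(Sxx·Syy) = (305.4)²/(50·1883.92) = 0.990161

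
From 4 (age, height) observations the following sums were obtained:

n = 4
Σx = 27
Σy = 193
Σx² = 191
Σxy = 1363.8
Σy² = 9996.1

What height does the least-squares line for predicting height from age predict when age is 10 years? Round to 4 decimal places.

Sxx = Σx² − (Σx)²/n = 191 − 182.25 = 8.75
Sxy = Σxy − (Σx)(Σy)/n = 1363.8 − 1302.75 = 61.05
b = Sxy/Sxx = 61.05/8.75 = 6.977143
a = ȳ − b·x̄ = 48.25 − 6.977143·6.75 = 1.154286
ŷ(10) = a + b·10 = 1.154286 + 6.977143·10 = 70.925714

70.9257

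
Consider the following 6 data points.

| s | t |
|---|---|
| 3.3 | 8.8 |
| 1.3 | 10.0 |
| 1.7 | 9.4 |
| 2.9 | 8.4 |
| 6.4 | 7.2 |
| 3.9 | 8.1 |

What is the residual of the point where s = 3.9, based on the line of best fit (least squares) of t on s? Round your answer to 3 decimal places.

-0.214

n = 6, Σx = 19.5, Σy = 51.9, Σxy = 160.05, Σx² = 80.05
Sxx = Σx² − (Σx)²/n = 80.05 − 63.375 = 16.675
Sxy = Σxy − (Σx)(Σy)/n = 160.05 − 168.675 = -8.625
b = Sxy/Sxx = -8.625/16.675 = -0.517241
a = ȳ − b·x̄ = 8.65 − (-0.517241)·3.25 = 10.331034
ŷ(3.9) = 10.331034 + (-0.517241)·3.9 = 8.313793
residual = y − ŷ = 8.1 − 8.313793 = -0.213793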